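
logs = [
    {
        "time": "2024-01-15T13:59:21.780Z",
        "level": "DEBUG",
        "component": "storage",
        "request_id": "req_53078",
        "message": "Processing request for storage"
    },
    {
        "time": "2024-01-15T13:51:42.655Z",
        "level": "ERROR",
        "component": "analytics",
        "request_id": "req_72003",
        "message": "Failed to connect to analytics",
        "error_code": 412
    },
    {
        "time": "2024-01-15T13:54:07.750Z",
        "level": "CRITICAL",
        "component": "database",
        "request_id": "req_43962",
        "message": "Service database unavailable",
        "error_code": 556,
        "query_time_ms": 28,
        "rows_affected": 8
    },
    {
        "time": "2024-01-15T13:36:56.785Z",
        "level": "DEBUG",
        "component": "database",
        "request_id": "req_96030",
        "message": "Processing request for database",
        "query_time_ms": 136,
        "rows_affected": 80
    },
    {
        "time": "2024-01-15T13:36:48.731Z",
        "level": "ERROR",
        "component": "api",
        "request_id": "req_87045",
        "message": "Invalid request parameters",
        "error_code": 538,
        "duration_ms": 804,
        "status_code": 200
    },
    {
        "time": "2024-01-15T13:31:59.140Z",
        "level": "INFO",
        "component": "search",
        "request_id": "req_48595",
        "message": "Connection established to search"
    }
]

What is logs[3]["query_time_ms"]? 136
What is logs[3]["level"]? "DEBUG"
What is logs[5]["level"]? "INFO"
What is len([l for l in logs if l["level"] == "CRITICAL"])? 1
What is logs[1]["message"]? "Failed to connect to analytics"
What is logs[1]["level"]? "ERROR"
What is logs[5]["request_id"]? "req_48595"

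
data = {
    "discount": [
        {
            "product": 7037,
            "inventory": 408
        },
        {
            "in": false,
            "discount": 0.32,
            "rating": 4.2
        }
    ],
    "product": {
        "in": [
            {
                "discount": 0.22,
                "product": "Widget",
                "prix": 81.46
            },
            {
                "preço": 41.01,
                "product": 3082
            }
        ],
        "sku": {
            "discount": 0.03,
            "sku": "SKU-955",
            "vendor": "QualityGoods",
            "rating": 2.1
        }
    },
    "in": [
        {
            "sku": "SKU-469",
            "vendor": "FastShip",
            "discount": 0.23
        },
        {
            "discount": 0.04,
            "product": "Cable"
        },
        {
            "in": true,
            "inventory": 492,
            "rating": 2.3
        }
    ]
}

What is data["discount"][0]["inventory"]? 408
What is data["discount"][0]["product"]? 7037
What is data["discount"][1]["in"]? False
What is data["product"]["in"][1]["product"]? 3082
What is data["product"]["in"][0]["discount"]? 0.22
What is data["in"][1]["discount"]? 0.04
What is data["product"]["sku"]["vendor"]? "QualityGoods"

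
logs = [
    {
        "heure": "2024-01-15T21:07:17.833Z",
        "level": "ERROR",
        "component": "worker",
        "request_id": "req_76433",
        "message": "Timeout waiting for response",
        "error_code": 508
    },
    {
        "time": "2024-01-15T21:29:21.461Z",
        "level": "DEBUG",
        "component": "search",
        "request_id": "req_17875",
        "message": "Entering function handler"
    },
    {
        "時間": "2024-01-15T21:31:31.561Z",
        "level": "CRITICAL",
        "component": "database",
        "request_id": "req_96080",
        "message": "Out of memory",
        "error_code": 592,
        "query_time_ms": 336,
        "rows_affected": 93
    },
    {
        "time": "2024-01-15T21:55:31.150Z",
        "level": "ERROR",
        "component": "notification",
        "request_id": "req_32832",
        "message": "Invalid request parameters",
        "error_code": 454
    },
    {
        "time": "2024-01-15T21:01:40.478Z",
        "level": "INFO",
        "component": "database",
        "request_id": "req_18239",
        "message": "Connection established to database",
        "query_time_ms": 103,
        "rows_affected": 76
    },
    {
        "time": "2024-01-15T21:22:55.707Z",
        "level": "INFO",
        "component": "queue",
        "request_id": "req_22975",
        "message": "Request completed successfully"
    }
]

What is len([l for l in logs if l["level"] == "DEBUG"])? 1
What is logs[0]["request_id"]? "req_76433"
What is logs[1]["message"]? "Entering function handler"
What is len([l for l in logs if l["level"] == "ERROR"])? 2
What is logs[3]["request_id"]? "req_32832"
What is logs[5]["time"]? "2024-01-15T21:22:55.707Z"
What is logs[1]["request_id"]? "req_17875"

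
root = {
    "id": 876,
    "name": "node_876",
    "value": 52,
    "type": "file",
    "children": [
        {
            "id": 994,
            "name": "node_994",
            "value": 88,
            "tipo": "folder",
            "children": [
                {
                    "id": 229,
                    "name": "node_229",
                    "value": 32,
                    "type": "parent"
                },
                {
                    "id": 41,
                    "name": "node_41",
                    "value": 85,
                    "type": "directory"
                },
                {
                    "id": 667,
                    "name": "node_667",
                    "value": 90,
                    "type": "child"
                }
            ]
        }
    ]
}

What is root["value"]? 52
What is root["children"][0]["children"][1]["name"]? "node_41"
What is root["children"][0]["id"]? 994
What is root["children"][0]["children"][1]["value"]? 85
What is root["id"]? 876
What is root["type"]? "file"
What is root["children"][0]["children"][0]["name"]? "node_229"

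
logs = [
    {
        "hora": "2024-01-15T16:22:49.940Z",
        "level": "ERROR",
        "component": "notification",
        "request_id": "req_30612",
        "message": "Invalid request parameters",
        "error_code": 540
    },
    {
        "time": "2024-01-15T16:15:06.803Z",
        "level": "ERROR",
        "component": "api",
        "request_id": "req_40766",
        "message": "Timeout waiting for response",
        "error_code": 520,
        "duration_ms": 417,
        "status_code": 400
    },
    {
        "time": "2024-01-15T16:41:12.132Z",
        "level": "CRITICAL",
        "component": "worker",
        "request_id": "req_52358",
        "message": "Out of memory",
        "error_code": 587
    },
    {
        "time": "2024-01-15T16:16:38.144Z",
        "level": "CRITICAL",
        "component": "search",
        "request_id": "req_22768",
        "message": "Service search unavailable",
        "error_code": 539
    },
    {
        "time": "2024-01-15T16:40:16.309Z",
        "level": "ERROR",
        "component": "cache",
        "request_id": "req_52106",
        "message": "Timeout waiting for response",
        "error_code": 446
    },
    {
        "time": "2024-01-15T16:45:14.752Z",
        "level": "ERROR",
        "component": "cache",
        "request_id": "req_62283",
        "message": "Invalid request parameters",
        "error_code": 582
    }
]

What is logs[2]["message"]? "Out of memory"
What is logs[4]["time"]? "2024-01-15T16:40:16.309Z"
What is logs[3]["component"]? "search"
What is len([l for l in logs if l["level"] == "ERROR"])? 4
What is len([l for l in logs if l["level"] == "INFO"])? 0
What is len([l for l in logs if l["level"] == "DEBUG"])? 0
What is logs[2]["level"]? "CRITICAL"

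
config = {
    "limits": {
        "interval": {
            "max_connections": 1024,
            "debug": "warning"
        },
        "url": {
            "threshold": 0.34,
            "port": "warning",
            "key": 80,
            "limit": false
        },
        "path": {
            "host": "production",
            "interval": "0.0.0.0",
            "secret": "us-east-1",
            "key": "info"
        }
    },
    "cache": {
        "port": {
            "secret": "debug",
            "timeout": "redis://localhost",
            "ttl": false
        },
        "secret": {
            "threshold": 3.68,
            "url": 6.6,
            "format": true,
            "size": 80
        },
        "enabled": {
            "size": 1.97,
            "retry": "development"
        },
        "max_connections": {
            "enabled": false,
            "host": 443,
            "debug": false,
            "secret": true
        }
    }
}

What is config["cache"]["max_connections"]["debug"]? False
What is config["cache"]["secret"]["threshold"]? 3.68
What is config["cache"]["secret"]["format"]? True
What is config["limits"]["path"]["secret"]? "us-east-1"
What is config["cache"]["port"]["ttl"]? False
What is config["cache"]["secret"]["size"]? 80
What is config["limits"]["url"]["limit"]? False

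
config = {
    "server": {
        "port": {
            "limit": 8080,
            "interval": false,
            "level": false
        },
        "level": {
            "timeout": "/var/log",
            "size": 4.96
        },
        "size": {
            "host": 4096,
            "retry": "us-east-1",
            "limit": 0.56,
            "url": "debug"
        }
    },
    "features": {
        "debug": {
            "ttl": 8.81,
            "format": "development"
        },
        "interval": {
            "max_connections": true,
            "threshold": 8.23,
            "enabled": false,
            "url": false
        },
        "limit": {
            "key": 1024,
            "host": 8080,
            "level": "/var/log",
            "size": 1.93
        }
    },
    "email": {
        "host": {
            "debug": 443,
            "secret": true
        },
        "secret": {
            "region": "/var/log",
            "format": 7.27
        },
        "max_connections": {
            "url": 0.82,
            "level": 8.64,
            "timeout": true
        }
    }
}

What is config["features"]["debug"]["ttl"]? 8.81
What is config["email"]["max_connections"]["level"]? 8.64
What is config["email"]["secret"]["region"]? "/var/log"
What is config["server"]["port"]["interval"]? False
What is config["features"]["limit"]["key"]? 1024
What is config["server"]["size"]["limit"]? 0.56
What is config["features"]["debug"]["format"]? "development"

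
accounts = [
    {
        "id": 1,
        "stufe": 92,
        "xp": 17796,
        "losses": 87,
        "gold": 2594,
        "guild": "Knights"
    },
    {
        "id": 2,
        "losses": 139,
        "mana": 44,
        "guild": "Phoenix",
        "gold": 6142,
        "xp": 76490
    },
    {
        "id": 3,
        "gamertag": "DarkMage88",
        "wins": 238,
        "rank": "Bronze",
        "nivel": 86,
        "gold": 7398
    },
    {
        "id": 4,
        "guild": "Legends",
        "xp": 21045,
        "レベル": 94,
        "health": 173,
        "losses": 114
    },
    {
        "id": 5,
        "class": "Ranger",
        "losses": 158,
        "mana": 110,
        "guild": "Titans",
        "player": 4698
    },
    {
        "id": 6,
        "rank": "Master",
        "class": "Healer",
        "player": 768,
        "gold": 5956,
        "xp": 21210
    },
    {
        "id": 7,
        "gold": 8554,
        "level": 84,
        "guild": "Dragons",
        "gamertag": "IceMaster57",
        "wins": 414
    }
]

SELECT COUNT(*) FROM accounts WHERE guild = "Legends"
1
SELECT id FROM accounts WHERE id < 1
[]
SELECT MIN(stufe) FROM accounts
92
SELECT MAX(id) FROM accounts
7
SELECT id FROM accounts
[1, 2, 3, 4, 5, 6, 7]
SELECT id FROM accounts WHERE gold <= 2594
[1]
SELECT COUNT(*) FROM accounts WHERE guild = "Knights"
1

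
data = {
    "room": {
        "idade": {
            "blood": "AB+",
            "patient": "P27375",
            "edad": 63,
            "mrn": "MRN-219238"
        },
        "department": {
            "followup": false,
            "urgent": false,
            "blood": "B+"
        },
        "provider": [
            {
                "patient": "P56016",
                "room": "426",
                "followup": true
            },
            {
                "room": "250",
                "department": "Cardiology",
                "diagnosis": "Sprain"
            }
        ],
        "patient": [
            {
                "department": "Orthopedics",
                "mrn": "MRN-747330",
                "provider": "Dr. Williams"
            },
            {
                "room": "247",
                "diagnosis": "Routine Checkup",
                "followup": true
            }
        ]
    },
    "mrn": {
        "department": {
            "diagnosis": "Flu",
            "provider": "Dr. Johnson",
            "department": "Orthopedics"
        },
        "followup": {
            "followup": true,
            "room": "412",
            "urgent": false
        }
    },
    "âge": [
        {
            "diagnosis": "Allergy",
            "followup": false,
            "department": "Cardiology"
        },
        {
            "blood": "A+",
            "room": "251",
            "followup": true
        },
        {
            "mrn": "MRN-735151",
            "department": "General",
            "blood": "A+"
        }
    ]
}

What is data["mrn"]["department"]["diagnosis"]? "Flu"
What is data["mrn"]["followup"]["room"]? "412"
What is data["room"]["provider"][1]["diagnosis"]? "Sprain"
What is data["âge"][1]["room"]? "251"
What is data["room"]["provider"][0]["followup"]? True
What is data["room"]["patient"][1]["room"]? "247"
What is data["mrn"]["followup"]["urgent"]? False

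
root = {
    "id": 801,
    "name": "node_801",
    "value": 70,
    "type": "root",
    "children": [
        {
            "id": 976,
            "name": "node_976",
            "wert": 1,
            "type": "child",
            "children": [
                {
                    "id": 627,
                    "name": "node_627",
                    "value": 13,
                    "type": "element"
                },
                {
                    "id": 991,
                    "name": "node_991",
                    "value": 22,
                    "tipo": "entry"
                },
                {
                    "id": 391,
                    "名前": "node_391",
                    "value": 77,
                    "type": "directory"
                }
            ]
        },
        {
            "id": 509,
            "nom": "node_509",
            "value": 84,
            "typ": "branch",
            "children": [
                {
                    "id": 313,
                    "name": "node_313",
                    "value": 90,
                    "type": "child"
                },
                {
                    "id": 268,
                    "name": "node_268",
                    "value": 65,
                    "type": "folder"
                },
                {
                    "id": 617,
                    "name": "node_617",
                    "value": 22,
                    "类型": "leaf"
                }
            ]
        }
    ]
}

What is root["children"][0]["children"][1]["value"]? 22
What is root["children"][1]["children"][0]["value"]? 90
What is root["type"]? "root"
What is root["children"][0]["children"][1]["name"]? "node_991"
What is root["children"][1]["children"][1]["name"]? "node_268"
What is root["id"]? 801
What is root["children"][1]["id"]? 509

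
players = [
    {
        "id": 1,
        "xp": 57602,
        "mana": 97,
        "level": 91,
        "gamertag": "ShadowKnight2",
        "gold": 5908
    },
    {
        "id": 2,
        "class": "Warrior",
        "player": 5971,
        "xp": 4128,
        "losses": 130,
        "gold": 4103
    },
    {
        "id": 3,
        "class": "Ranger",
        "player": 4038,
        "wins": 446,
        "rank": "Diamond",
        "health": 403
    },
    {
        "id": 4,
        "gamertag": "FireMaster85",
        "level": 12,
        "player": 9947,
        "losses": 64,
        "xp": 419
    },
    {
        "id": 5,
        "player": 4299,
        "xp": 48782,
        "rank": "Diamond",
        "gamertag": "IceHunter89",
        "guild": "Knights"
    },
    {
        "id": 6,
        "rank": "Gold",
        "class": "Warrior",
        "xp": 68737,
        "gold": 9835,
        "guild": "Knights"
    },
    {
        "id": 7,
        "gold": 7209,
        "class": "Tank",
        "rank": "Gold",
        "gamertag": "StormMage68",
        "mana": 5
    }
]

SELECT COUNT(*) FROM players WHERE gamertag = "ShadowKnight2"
1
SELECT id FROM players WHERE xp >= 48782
[1, 5, 6]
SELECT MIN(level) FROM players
12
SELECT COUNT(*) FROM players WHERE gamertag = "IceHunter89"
1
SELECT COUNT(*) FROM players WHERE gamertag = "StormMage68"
1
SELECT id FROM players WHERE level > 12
[1]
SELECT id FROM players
[1, 2, 3, 4, 5, 6, 7]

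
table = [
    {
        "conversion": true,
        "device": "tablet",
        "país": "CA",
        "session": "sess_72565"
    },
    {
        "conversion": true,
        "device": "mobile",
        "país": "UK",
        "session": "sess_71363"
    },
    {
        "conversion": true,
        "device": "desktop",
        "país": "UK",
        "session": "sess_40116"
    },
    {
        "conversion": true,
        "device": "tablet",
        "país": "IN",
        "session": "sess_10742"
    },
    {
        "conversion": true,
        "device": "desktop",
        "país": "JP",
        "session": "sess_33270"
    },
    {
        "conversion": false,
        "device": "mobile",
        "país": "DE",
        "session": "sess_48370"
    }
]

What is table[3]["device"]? "tablet"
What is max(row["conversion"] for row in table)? True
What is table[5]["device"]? "mobile"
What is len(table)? 6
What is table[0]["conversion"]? True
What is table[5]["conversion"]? False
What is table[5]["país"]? "DE"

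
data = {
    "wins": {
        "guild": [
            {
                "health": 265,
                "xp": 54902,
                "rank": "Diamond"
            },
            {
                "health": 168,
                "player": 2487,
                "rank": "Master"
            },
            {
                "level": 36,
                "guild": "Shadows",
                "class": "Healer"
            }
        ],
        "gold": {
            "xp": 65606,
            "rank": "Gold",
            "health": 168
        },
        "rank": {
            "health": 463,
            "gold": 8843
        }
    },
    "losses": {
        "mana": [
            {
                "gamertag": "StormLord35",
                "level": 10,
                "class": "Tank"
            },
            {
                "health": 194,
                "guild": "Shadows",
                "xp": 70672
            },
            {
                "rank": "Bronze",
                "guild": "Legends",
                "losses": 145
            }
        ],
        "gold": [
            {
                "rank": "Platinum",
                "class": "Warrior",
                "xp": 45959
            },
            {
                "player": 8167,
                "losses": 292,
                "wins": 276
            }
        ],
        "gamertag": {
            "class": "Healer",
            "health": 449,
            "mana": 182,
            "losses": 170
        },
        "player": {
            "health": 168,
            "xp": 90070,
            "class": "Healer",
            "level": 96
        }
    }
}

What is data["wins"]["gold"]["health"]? 168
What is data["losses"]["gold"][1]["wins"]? 276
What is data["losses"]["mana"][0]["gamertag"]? "StormLord35"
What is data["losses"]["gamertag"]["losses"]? 170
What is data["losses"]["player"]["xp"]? 90070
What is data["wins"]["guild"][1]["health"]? 168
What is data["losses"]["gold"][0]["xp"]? 45959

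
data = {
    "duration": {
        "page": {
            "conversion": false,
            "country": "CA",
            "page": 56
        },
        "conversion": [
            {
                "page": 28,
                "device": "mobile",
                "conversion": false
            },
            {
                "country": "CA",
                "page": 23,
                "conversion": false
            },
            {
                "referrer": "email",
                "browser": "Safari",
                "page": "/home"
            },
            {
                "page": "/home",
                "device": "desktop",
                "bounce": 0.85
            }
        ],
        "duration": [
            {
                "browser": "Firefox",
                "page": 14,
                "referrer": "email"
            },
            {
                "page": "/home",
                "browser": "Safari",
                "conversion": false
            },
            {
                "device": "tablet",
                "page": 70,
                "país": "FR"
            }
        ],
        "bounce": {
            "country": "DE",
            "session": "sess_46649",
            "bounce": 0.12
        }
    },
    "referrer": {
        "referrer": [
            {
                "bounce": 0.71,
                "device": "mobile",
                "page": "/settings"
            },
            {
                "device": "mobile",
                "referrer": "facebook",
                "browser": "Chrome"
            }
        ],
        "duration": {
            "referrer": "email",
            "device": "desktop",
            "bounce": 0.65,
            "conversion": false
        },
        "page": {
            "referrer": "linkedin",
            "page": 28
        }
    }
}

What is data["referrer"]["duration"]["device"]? "desktop"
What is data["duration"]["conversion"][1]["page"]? 23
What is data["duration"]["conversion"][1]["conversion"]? False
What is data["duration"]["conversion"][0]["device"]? "mobile"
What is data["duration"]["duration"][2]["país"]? "FR"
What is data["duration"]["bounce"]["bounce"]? 0.12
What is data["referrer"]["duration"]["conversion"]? False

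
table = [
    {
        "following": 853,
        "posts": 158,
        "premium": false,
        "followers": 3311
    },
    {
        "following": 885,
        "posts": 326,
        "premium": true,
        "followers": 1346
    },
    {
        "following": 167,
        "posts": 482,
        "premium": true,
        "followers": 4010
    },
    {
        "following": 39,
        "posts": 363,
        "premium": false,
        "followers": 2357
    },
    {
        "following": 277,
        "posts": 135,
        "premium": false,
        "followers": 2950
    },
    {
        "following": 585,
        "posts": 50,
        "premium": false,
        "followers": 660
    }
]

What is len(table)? 6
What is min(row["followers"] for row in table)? 660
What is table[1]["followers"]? 1346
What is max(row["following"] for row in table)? 885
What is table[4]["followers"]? 2950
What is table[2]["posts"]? 482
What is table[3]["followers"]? 2357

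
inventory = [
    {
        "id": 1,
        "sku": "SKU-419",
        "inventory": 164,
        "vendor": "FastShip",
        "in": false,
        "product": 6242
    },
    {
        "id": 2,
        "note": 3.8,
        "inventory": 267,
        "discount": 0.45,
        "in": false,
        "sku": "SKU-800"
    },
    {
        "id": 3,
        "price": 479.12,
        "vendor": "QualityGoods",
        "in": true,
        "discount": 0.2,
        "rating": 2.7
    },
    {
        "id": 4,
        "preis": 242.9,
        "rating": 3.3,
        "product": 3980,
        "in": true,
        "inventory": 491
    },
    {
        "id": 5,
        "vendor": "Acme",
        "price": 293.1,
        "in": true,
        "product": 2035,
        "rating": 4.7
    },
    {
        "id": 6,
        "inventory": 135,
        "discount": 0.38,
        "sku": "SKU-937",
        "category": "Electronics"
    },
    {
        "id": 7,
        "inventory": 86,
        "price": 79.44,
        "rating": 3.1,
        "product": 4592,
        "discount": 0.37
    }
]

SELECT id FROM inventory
[1, 2, 3, 4, 5, 6, 7]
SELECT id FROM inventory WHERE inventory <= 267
[1, 2, 6, 7]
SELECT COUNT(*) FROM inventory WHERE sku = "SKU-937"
1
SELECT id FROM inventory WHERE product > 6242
[]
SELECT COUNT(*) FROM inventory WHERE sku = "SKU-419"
1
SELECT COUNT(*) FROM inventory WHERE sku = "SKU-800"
1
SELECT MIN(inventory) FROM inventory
86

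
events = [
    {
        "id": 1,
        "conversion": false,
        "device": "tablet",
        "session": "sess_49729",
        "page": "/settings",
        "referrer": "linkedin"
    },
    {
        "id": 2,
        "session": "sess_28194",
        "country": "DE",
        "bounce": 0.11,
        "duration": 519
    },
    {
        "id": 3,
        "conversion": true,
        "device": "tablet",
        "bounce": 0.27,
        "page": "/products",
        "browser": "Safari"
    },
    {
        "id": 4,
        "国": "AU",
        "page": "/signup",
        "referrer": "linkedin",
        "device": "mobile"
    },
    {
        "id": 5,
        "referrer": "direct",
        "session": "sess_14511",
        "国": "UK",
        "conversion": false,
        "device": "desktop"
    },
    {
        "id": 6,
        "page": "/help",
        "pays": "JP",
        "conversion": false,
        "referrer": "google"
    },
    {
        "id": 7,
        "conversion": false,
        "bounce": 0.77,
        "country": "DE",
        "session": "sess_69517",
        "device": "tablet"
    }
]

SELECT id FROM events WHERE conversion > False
[3]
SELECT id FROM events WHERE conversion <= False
[1, 5, 6, 7]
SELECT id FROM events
[1, 2, 3, 4, 5, 6, 7]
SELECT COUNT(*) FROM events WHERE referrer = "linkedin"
2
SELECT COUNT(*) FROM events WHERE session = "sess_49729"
1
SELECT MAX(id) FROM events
7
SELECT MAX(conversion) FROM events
True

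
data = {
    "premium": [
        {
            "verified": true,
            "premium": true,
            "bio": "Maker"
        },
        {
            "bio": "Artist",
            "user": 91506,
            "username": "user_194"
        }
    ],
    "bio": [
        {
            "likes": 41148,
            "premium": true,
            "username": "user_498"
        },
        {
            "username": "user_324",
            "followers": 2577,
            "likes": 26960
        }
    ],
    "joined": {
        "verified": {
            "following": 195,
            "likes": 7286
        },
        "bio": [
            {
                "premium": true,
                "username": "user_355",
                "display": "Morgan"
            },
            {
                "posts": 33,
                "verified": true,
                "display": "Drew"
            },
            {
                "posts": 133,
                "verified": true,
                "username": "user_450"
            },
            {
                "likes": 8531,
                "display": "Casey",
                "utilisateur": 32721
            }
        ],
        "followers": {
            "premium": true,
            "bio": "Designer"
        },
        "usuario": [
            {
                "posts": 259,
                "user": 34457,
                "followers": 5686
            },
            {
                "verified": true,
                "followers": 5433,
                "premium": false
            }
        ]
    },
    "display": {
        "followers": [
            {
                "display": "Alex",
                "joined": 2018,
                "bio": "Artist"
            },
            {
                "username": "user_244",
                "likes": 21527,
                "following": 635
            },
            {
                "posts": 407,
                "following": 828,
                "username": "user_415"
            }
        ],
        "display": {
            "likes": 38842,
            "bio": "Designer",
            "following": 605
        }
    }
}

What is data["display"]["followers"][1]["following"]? 635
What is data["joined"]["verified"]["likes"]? 7286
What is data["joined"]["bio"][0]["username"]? "user_355"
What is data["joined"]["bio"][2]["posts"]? 133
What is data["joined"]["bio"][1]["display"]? "Drew"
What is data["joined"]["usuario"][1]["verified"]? True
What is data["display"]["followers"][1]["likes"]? 21527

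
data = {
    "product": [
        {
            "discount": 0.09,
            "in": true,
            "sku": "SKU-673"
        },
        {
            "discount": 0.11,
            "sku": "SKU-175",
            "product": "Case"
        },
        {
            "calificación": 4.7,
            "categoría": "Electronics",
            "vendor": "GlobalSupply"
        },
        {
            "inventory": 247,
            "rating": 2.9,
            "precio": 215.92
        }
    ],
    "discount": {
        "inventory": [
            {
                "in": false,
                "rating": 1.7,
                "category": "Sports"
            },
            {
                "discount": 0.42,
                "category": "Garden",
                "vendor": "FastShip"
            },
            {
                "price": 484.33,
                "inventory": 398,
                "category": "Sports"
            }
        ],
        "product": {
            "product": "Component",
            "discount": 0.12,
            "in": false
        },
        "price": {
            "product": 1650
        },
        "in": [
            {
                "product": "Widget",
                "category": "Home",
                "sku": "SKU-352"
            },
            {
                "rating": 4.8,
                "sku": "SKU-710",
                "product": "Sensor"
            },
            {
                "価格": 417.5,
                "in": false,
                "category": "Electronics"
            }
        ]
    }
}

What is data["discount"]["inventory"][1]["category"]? "Garden"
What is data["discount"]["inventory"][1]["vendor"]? "FastShip"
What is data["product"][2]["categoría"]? "Electronics"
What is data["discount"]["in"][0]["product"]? "Widget"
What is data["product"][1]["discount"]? 0.11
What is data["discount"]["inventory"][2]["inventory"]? 398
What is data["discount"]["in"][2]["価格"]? 417.5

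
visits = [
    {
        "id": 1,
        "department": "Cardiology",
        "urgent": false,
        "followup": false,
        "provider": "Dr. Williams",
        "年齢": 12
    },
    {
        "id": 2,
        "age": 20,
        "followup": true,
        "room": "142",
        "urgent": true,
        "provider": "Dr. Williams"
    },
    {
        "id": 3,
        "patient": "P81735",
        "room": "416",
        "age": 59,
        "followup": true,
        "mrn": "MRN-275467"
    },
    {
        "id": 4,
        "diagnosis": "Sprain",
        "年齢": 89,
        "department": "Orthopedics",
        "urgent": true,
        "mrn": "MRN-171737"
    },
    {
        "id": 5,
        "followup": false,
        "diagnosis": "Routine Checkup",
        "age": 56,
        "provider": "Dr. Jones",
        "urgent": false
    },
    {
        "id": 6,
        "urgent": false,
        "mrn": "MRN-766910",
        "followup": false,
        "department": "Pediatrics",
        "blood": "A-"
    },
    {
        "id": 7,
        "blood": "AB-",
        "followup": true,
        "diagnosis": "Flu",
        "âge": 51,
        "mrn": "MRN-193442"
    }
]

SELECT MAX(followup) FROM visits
True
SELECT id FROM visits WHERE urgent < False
[]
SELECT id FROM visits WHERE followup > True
[]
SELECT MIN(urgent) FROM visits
False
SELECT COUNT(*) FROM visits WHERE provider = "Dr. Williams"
2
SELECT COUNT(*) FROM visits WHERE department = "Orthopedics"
1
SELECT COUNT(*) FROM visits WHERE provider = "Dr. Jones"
1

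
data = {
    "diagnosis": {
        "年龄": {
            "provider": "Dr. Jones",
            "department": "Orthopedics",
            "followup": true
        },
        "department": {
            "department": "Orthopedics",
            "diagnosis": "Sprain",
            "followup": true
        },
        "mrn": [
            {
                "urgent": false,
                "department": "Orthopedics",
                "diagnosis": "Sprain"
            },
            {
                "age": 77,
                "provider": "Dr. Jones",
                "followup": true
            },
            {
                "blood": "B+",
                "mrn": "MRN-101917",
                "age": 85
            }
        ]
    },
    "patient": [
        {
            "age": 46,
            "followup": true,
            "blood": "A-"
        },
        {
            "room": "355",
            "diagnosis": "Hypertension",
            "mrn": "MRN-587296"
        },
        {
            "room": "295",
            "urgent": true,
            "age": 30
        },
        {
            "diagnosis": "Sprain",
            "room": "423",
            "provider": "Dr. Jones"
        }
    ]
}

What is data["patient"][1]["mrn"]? "MRN-587296"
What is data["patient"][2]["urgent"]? True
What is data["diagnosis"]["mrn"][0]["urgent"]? False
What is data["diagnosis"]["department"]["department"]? "Orthopedics"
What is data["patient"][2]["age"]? 30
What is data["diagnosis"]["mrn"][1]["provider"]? "Dr. Jones"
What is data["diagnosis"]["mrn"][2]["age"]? 85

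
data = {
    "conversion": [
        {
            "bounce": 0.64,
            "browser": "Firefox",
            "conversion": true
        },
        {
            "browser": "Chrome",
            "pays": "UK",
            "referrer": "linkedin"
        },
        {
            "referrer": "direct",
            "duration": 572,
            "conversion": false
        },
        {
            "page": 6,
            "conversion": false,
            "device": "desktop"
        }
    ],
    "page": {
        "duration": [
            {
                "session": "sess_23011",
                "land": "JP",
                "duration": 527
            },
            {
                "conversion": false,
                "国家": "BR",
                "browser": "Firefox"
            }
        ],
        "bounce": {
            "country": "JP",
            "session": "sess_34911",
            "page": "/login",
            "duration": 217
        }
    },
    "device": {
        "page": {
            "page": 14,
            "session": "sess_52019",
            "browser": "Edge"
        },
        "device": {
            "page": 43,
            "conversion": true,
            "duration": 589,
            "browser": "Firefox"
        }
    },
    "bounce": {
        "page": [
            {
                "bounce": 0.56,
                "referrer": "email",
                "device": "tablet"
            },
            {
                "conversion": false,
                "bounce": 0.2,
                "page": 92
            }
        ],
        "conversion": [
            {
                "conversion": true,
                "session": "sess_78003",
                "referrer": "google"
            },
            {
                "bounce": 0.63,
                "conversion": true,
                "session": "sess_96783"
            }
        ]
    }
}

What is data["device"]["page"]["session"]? "sess_52019"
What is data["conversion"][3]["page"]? 6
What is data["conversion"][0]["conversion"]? True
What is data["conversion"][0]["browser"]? "Firefox"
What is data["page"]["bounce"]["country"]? "JP"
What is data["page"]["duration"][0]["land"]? "JP"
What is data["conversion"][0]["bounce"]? 0.64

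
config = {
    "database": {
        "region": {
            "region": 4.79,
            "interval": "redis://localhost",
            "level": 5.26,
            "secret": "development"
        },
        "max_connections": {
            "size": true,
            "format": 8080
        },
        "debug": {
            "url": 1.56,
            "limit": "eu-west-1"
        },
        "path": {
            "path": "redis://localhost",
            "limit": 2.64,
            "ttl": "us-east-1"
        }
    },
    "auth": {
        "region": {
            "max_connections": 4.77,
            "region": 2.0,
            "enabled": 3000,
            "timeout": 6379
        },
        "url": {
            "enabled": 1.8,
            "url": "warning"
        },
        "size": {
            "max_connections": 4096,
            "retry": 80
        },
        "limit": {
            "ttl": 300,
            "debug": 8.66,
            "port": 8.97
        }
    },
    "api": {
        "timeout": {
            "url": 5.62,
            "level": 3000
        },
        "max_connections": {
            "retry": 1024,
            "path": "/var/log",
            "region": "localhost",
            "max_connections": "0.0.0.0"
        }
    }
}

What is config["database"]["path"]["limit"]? 2.64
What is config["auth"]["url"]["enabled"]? 1.8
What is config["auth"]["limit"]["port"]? 8.97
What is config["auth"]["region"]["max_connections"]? 4.77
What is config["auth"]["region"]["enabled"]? 3000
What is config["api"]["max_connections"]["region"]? "localhost"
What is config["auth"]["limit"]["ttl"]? 300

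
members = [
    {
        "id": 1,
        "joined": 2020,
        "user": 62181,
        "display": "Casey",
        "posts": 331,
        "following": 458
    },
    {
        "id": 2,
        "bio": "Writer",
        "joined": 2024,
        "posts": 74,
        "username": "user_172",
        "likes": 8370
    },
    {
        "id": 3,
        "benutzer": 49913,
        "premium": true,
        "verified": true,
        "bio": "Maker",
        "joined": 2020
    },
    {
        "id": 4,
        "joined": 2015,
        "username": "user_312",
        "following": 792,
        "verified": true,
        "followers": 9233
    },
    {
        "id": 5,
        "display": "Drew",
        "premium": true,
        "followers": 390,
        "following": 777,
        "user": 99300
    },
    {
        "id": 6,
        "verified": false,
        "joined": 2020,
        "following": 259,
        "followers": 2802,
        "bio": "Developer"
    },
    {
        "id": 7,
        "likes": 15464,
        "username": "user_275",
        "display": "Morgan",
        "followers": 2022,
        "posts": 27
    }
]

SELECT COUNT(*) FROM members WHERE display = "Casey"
1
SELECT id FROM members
[1, 2, 3, 4, 5, 6, 7]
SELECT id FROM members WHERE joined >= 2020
[1, 2, 3, 6]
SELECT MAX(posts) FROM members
331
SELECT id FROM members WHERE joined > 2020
[2]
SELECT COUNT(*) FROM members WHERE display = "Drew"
1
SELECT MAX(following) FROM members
792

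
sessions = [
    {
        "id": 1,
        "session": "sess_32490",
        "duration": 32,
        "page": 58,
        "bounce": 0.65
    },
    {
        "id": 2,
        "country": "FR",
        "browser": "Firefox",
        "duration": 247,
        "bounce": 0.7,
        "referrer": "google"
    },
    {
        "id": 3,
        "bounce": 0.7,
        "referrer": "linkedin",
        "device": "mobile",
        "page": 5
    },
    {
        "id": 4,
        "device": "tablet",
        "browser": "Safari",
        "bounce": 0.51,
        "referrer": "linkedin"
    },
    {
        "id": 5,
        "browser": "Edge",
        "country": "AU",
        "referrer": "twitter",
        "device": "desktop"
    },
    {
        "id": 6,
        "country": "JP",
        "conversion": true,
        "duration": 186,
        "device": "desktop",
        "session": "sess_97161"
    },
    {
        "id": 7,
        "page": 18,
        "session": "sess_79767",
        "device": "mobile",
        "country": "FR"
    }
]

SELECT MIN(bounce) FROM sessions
0.51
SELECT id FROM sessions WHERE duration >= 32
[1, 2, 6]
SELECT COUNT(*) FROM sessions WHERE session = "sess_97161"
1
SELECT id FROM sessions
[1, 2, 3, 4, 5, 6, 7]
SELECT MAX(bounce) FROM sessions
0.7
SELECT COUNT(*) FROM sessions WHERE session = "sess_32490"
1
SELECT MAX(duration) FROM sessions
247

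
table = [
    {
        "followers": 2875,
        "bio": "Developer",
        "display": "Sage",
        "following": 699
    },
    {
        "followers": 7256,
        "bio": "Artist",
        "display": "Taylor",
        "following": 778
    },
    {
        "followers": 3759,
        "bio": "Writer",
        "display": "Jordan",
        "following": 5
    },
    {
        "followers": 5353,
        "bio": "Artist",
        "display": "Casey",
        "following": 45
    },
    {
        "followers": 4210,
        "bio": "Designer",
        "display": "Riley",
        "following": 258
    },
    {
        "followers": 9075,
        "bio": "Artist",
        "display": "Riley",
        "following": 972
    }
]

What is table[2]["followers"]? 3759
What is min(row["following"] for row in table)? 5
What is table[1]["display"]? "Taylor"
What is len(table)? 6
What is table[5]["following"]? 972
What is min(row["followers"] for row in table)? 2875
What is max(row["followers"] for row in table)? 9075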